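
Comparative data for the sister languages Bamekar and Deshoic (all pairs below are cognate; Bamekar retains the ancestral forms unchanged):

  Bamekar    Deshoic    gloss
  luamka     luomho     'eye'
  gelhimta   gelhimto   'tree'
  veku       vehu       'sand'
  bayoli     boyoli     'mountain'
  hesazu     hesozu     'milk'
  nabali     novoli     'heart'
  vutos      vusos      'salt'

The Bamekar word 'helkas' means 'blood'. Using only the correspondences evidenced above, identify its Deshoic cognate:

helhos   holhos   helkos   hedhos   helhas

helhos

luamka ~ luomho — Bamekar k corresponds to Deshoic h after a consonant, before a back vowel.
bayoli ~ boyoli, hesazu ~ hesozu — Bamekar a corresponds to Deshoic o after a consonant, before a consonant other than r, m, n, p, b, f, v.
Applying these to Bamekar 'helkas':
  helkas → helhas   (k→h after a consonant, before a back vowel)
  helhas → helhos   (a→o after a consonant, before a consonant other than r, m, n, p, b, f, v)
So the Deshoic cognate is 'helhos'.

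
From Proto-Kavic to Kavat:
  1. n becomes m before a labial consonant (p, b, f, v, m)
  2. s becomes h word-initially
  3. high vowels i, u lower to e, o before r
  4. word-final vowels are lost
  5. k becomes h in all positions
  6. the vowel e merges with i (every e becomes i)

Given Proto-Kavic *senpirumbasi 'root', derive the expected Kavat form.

himpirumbas

Kavat: *senpirumbasi > sempirumbasi > hempirumbasi > hemperumbasi > hemperumbas > himpirumbas  (by nasal place assimilation, debuccalisation, pre-rhotic lowering, apocope, vowel merger)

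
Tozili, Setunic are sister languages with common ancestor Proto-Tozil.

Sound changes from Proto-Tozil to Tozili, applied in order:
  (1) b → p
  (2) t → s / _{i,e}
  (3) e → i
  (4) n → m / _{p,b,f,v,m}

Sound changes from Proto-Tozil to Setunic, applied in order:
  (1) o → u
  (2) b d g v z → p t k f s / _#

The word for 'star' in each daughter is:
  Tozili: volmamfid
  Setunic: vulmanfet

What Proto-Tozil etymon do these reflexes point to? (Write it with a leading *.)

*volmanfed

Position 8: Tozili has i, Setunic has e. Setunic preserves e here (none of its changes turn any other segment into e), so the proto-segment is *e.
Position 9: Tozili has d, Setunic has t. Tozili preserves d here (none of its changes turn any other segment into d), so the proto-segment is *d.
This points to *volmanfed. Verify forward in each daughter:
Tozili: *volmanfed
  volmanfed (rule 1 does not apply)
  volmanfed (rule 2 does not apply)
  volmanfed → volmanfid   [vowel merger]
  volmanfid → volmamfid   [nasal place assimilation]
  giving Tozili volmamfid.
Setunic: start from *volmanfed.
  rule 1 (vowel merger): volmanfed → vulmanfed
  rule 2 (final devoicing): vulmanfed → vulmanfet
  ⇒ Setunic vulmanfet
*volmanfed is the unique common source.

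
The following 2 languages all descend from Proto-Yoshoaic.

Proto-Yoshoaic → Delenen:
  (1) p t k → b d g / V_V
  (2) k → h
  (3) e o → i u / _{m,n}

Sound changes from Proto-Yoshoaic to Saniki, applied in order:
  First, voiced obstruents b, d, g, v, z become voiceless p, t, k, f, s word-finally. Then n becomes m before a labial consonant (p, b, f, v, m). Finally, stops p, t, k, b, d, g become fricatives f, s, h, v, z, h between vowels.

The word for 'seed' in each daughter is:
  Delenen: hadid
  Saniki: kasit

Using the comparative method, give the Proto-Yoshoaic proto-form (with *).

Position 1: Delenen has h, Saniki has k. Taking the neighbouring segments as reconstructed: Delenen h could go back to *k or *h; Saniki k can only go back to *k — the one source consistent with every daughter is *k.
Position 5: Delenen has d, Saniki has t. Taking the neighbouring segments as reconstructed: Delenen d can only go back to *d; Saniki t could go back to *t or *d — the one source consistent with every daughter is *d.
Position 3: Delenen has d, Saniki has s. Taking the neighbouring segments as reconstructed: Delenen d could go back to *t or *d; Saniki s could go back to *t or *s — the one source consistent with every daughter is *t.
This points to *katid. Verify forward in each daughter:
Delenen: start from *katid.
  rule 1 (intervocalic voicing): katid → kadid
  rule 2 (unconditioned shift): kadid → hadid
  rule 3: no change — hadid
  ⇒ Delenen hadid
Saniki: *katid > katit > kasit  (by final devoicing, intervocalic lenition)
No other proto-form is consistent with every reflex, so the reconstruction is *katid.

*katid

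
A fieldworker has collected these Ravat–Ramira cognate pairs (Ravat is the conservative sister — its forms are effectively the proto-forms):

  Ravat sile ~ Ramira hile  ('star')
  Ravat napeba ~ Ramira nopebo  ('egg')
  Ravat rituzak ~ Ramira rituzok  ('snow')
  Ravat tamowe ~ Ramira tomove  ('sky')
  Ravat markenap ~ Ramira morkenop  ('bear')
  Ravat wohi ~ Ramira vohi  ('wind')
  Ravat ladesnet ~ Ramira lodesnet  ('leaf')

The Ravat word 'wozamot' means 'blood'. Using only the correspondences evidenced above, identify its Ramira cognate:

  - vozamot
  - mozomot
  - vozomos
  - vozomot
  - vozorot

vozomot

wohi ~ vohi — Ravat w corresponds to Ramira v word-initially before a back vowel.
tamowe ~ tomove — Ravat a corresponds to Ramira o after a consonant, before a nasal.
Applying these to Ravat 'wozamot':
  wozamot → vozamot   (w→v word-initially before a back vowel)
  vozamot → vozomot   (a→o after a consonant, before a nasal)
So the Ramira cognate is 'vozomot'.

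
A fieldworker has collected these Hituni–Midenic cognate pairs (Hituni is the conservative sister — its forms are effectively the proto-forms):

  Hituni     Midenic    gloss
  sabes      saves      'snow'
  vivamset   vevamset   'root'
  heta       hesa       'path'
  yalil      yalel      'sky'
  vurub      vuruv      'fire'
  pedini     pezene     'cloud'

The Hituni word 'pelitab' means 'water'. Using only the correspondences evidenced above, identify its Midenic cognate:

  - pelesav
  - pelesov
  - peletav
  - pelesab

pelesav

yalil ~ yalel — Hituni i corresponds to Midenic e after a consonant, before a consonant other than r, m, n, p, b, f, v.
heta ~ hesa — Hituni t corresponds to Midenic s between vowels (before a back vowel).
vurub ~ vuruv — Hituni b corresponds to Midenic v word-finally.
Applying these to Hituni 'pelitab':
  pelitab → peletab   (i→e after a consonant, before a consonant other than r, m, n, p, b, f, v)
  peletab → pelesab   (t→s between vowels (before a back vowel))
  pelesab → pelesav   (b→v word-finally)
So the Midenic cognate is 'pelesav'.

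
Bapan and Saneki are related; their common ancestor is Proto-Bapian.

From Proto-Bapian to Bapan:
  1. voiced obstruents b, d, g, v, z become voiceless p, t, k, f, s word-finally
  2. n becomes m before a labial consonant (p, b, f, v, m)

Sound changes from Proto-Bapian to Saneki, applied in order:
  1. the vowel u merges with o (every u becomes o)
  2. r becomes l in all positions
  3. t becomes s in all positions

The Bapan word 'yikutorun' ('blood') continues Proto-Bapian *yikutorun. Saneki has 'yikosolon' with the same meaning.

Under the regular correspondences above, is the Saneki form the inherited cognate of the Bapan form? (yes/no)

Derive the expected Saneki reflex of *yikutorun:
Saneki: start from *yikutorun.
  rule 1 (vowel merger): yikutorun → yikotoron
  rule 2 (unconditioned shift): yikotoron → yikotolon
  rule 3 (unconditioned shift): yikotolon → yikosolon
  ⇒ Saneki yikosolon
Saneki 'yikosolon' matches the regular reflex exactly, so the pair is cognate.

yes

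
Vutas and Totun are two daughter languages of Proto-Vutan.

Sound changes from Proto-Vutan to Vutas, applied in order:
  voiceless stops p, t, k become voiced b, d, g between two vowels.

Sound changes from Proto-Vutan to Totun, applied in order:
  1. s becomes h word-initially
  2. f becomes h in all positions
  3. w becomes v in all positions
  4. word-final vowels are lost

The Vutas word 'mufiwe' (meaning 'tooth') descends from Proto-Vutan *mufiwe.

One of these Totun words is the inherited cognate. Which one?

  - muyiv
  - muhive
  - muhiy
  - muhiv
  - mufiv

Totun: start from *mufiwe.
  rule 1: no change — mufiwe
  rule 2 (unconditioned shift): mufiwe → muhiwe
  rule 3 (unconditioned shift): muhiwe → muhive
  rule 4 (apocope): muhive → muhiv
  ⇒ Totun muhiv

muhiv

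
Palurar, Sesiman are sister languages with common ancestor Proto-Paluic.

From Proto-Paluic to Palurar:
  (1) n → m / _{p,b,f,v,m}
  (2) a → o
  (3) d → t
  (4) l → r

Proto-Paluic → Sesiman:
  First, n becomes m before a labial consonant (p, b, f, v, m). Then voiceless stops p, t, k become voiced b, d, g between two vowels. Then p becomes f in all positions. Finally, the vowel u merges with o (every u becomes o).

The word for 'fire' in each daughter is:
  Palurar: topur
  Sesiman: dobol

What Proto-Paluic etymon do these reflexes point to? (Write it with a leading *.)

Position 3: Palurar has p, Sesiman has b. Palurar preserves p here (none of its changes turn any other segment into p), so the proto-segment is *p.
Position 1: Palurar has t, Sesiman has d. Taking the neighbouring segments as reconstructed: Palurar t could go back to *t or *d; Sesiman d can only go back to *d — the one source consistent with every daughter is *d.
Verify the candidate proto-form against each daughter:
Palurar: *dopul
  dopul (rule 1 does not apply)
  dopul (rule 2 does not apply)
  dopul → topul   [unconditioned shift]
  topul → topur   [unconditioned shift]
  giving Palurar topur.
Sesiman: *dopul
  dopul (rule 1 does not apply)
  dopul → dobul   [intervocalic voicing]
  dobul (rule 3 does not apply)
  dobul → dobol   [vowel merger]
  giving Sesiman dobol.
No other proto-form is consistent with every reflex, so the reconstruction is *dopul.

*dopul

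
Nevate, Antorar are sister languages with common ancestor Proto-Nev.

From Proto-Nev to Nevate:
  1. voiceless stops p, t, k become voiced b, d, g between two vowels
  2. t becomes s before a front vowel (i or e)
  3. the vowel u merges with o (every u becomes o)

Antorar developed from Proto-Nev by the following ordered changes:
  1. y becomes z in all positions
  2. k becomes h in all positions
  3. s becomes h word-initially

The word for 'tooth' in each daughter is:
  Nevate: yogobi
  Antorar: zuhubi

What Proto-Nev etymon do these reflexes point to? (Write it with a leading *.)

*yukubi

Position 1: Nevate has y, Antorar has z. Nevate preserves y here (none of its changes turn any other segment into y), so the proto-segment is *y.
Position 2: Nevate has o, Antorar has u. Antorar preserves u here (none of its changes turn any other segment into u), so the proto-segment is *u.
Continuing position by position gives *yukubi; check it forward:
Nevate: start from *yukubi.
  rule 1 (intervocalic voicing): yukubi → yugubi
  rule 2: no change — yugubi
  rule 3 (vowel merger): yugubi → yogobi
  ⇒ Nevate yogobi
Antorar: *yukubi
  yukubi → zukubi   [unconditioned shift]
  zukubi → zuhubi   [unconditioned shift]
  zuhubi (rule 3 does not apply)
  giving Antorar zuhubi.
Only *yukubi yields all of Nevate yogobi, Antorar zuhubi.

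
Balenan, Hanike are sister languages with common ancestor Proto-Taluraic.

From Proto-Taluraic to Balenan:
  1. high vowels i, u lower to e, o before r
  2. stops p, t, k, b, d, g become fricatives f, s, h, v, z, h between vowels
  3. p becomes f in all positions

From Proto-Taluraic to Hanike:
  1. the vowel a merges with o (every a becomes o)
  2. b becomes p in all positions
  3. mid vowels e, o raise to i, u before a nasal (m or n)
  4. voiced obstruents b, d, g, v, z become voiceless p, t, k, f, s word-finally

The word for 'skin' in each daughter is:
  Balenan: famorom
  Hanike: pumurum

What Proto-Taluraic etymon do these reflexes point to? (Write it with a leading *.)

*pamurom

Position 1: Balenan has f, Hanike has p. Taking the neighbouring segments as reconstructed: Balenan f could go back to *p or *f; Hanike p could go back to *p or *b — the one source consistent with every daughter is *p.
Position 4: Balenan has o, Hanike has u. Taking the neighbouring segments as reconstructed: Balenan o could go back to *o or *u; Hanike u can only go back to *u — the one source consistent with every daughter is *u.
Position 2: Balenan has a, Hanike has u. Balenan preserves a here (none of its changes turn any other segment into a), so the proto-segment is *a.
Verify the candidate proto-form against each daughter:
Balenan: start from *pamurom.
  rule 1 (pre-rhotic lowering): pamurom → pamorom
  rule 2: no change — pamorom
  rule 3 (unconditioned shift): pamorom → famorom
  ⇒ Balenan famorom
Hanike: *pamurom > pomurom > pumurum  (by vowel merger, pre-nasal raising)
*pamurom is the unique common source.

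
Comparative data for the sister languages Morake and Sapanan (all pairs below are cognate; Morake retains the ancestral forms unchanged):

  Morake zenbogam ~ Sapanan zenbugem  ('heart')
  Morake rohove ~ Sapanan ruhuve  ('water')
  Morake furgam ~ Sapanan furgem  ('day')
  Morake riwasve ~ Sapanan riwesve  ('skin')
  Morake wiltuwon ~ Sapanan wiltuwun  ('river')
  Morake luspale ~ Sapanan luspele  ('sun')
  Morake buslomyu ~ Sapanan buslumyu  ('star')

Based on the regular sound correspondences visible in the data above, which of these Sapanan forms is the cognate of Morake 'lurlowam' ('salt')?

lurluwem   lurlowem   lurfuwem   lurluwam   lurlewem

lurluwem

zenbogam ~ zenbugem, rohove ~ ruhuve — Morake o corresponds to Sapanan u after a consonant, before a consonant other than r, m, n, p, b, f, v.
zenbogam ~ zenbugem, furgam ~ furgem — Morake a corresponds to Sapanan e after a consonant, before a nasal.
Applying these to Morake 'lurlowam':
  lurlowam → lurluwam   (o→u after a consonant, before a consonant other than r, m, n, p, b, f, v)
  lurluwam → lurluwem   (a→e after a consonant, before a nasal)
So the Sapanan cognate is 'lurluwem'.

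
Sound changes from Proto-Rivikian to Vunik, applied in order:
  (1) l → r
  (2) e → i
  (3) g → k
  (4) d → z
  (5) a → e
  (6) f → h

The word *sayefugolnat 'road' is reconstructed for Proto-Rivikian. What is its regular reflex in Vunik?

Vunik: *sayefugolnat > sayefugornat > sayifugornat > sayifukornat > seyifukornet > seyihukornet  (by unconditioned shift, vowel merger, unconditioned shift, vowel merger, unconditioned shift)

seyihukornet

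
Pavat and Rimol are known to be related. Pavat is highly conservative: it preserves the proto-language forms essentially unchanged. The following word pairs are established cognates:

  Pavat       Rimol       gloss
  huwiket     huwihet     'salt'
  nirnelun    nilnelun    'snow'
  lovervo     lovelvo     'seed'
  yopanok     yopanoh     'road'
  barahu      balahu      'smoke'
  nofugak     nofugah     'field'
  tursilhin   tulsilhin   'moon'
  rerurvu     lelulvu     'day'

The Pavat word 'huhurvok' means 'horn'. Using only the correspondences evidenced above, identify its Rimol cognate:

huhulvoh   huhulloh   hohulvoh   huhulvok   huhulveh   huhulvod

lovervo ~ lovelvo, rerurvu ~ lelulvu — Pavat r corresponds to Rimol l after a vowel, before a labial obstruent.
yopanok ~ yopanoh, nofugak ~ nofugah — Pavat k corresponds to Rimol h word-finally.
Applying these to Pavat 'huhurvok':
  huhurvok → huhulvok   (r→l after a vowel, before a labial obstruent)
  huhulvok → huhulvoh   (k→h word-finally)
So the Rimol cognate is 'huhulvoh'.

huhulvoh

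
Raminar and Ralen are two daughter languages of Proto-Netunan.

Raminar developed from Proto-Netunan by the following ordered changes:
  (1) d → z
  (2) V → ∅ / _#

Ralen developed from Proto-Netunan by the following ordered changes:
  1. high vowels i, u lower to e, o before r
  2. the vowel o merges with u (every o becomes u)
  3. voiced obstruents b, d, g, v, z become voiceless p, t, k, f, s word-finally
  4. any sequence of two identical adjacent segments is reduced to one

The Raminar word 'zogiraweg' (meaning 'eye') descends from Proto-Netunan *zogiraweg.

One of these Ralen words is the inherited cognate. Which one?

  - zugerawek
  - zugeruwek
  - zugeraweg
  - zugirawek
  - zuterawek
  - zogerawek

zugerawek

Ralen: *zogiraweg > zogeraweg > zugeraweg > zugerawek  (by pre-rhotic lowering, vowel merger, final devoicing)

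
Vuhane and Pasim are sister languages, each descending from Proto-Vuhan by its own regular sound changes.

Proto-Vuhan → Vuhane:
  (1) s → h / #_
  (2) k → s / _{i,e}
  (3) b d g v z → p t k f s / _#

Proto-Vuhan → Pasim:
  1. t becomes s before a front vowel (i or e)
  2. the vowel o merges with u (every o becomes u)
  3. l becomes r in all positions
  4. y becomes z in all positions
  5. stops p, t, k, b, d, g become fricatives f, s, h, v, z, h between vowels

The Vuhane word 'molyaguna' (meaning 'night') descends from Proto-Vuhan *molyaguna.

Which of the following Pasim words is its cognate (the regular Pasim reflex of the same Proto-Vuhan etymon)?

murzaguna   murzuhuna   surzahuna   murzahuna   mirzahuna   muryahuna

Pasim: start from *molyaguna.
  rule 1: no change — molyaguna
  rule 2 (vowel merger): molyaguna → mulyaguna
  rule 3 (unconditioned shift): mulyaguna → muryaguna
  rule 4 (unconditioned shift): muryaguna → murzaguna
  rule 5 (intervocalic lenition): murzaguna → murzahuna
  ⇒ Pasim murzahuna
The other candidates each miss or misapply at least one Pasim change.

murzahuna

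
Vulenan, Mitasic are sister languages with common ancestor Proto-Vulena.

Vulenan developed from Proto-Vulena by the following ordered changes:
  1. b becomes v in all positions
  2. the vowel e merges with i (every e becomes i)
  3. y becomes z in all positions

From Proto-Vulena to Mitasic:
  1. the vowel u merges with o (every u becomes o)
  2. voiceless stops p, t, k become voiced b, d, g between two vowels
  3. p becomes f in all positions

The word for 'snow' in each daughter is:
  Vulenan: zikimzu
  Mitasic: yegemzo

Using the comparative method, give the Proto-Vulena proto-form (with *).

*yekemzu

Position 1: Vulenan has z, Mitasic has y. Mitasic preserves y here (none of its changes turn any other segment into y), so the proto-segment is *y.
Position 2: Vulenan has i, Mitasic has e. Mitasic preserves e here (none of its changes turn any other segment into e), so the proto-segment is *e.
Position 3: Vulenan has k, Mitasic has g. Vulenan preserves k here (none of its changes turn any other segment into k), so the proto-segment is *k.
This points to *yekemzu. Verify forward in each daughter:
Vulenan: *yekemzu > yikimzu > zikimzu  (by vowel merger, unconditioned shift)
Mitasic: start from *yekemzu.
  rule 1 (vowel merger): yekemzu → yekemzo
  rule 2 (intervocalic voicing): yekemzo → yegemzo
  rule 3: no change — yegemzo
  ⇒ Mitasic yegemzo
No other proto-form is consistent with every reflex, so the reconstruction is *yekemzu.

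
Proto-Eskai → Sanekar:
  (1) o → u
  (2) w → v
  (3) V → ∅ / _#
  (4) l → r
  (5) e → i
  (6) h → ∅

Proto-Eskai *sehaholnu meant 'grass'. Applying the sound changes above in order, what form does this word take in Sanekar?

siaurn

Sanekar: *sehaholnu > sehahulnu > sehahuln > sehahurn > sihahurn > siaurn  (by vowel merger, apocope, unconditioned shift, vowel merger, h-loss)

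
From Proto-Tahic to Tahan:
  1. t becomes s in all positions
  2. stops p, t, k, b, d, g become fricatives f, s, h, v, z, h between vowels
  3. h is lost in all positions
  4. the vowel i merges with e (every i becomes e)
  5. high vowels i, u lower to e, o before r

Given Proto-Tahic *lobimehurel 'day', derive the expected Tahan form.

Tahan: start from *lobimehurel.
  rule 1: no change — lobimehurel
  rule 2 (intervocalic lenition): lobimehurel → lovimehurel
  rule 3 (h-loss): lovimehurel → lovimeurel
  rule 4 (vowel merger): lovimeurel → lovemeurel
  rule 5 (pre-rhotic lowering): lovemeurel → lovemeorel
  ⇒ Tahan lovemeorel

lovemeorel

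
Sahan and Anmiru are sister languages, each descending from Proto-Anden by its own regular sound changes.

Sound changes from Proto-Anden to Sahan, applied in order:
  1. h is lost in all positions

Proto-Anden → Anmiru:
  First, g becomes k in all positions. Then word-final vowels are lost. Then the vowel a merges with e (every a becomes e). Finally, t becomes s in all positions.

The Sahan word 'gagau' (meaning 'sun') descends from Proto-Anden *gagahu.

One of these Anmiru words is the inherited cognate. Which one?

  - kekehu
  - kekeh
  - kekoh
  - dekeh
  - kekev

Anmiru: *gagahu > kakahu > kakah > kekeh  (by unconditioned shift, apocope, vowel merger)
Among the options, 'kekeh' alone shows every Anmiru change applied in order.

kekeh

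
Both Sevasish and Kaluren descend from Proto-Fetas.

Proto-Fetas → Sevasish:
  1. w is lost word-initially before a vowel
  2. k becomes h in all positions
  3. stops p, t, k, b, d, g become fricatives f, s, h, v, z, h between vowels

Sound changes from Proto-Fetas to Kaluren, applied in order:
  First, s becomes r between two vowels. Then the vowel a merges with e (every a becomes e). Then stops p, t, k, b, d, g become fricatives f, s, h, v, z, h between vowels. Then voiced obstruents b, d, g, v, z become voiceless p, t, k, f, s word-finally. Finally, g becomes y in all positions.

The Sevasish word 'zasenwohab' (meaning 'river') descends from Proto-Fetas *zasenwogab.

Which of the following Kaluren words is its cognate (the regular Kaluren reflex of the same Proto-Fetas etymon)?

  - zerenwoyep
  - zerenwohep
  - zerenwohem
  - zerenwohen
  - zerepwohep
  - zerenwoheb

zerenwohep

Kaluren: *zasenwogab
  zasenwogab → zarenwogab   [rhotacism]
  zarenwogab → zerenwogeb   [vowel merger]
  zerenwogeb → zerenwoheb   [intervocalic lenition]
  zerenwoheb → zerenwohep   [final devoicing]
  zerenwohep (rule 5 does not apply)
  giving Kaluren zerenwohep.
Only 'zerenwohep' matches the regular Kaluren development of *zasenwogab.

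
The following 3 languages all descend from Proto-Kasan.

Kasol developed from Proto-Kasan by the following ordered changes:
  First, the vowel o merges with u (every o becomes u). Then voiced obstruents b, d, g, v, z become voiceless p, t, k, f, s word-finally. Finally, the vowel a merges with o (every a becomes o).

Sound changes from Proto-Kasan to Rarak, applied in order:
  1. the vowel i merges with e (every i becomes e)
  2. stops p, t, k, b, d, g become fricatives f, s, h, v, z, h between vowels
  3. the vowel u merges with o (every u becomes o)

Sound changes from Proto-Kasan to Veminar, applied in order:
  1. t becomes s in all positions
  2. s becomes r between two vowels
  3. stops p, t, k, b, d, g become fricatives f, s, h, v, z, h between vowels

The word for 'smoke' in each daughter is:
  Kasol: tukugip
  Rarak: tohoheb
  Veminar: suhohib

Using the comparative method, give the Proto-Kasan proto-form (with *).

*tukogib

Position 6: Kasol has i, Rarak has e, Veminar has i. Kasol preserves i here (none of its changes turn any other segment into i), so the proto-segment is *i.
Position 5: Kasol has g, Rarak has h, Veminar has h. Kasol preserves g here (none of its changes turn any other segment into g), so the proto-segment is *g.
Verify the candidate proto-form against each daughter:
Kasol: *tukogib
  tukogib → tukugib   [vowel merger]
  tukugib → tukugip   [final devoicing]
  tukugip (rule 3 does not apply)
  giving Kasol tukugip.
Rarak: start from *tukogib.
  rule 1 (vowel merger): tukogib → tukogeb
  rule 2 (intervocalic lenition): tukogeb → tuhoheb
  rule 3 (vowel merger): tuhoheb → tohoheb
  ⇒ Rarak tohoheb
Veminar: start from *tukogib.
  rule 1 (unconditioned shift): tukogib → sukogib
  rule 2: no change — sukogib
  rule 3 (intervocalic lenition): sukogib → suhohib
  ⇒ Veminar suhohib
*tukogib is the unique common source.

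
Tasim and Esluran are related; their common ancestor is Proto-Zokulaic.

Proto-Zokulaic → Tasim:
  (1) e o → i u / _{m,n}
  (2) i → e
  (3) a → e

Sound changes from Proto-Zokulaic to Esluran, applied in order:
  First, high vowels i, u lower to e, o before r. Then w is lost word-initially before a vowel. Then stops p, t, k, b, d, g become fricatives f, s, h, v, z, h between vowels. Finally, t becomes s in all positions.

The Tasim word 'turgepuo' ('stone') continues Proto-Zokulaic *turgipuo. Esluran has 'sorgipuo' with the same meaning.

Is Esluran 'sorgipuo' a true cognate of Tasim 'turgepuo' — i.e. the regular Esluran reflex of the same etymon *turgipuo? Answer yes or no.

Derive the expected Esluran reflex of *turgipuo:
Esluran: start from *turgipuo.
  rule 1 (pre-rhotic lowering): turgipuo → torgipuo
  rule 2: no change — torgipuo
  rule 3 (intervocalic lenition): torgipuo → torgifuo
  rule 4 (unconditioned shift): torgifuo → sorgifuo
  ⇒ Esluran sorgifuo
The regular Esluran reflex would be 'sorgifuo', but the attested form is 'sorgipuo'. The correspondence is irregular, so they are not cognates (the Esluran form has a different source).

no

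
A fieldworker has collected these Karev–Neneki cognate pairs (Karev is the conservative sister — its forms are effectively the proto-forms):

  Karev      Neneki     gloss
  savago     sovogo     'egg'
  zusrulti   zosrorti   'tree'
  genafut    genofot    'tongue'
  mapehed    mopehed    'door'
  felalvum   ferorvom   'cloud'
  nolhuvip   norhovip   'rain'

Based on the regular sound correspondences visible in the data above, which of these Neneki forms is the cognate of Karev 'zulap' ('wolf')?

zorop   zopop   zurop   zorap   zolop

zusrulti ~ zosrorti, genafut ~ genofot — Karev u corresponds to Neneki o after a consonant, before a consonant other than r, m, n, p, b, f, v.
felalvum ~ ferorvom — Karev l corresponds to Neneki r between vowels (before a back vowel).
mapehed ~ mopehed — Karev a corresponds to Neneki o after a consonant, before a labial obstruent.
Applying these to Karev 'zulap':
  zulap → zolap   (u→o after a consonant, before a consonant other than r, m, n, p, b, f, v)
  zolap → zorap   (l→r between vowels (before a back vowel))
  zorap → zorop   (a→o after a consonant, before a labial obstruent)
So the Neneki cognate is 'zorop'.

zorop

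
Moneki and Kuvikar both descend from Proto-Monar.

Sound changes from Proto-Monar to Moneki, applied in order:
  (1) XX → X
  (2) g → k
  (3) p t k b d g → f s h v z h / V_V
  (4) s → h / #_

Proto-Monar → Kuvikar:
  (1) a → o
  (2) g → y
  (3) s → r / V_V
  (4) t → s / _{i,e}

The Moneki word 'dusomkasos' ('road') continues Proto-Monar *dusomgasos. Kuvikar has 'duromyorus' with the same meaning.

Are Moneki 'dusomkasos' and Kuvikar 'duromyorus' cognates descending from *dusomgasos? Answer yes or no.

no

Derive the expected Kuvikar reflex of *dusomgasos:
Kuvikar: start from *dusomgasos.
  rule 1 (vowel merger): dusomgasos → dusomgosos
  rule 2 (unconditioned shift): dusomgosos → dusomyosos
  rule 3 (rhotacism): dusomyosos → duromyoros
  rule 4: no change — duromyoros
  ⇒ Kuvikar duromyoros
The regular Kuvikar reflex would be 'duromyoros', but the attested form is 'duromyorus'. The correspondence is irregular, so they are not cognates (the Kuvikar form has a different source).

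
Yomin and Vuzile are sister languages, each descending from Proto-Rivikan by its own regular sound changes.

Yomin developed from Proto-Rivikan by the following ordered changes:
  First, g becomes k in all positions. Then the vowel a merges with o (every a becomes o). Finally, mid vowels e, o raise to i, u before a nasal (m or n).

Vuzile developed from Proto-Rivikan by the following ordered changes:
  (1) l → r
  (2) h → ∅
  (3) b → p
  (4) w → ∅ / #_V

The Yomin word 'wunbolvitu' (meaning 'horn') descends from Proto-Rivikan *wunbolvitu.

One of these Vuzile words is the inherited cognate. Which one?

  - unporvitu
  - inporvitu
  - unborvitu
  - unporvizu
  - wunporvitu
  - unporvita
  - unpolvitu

Vuzile: *wunbolvitu
  wunbolvitu → wunborvitu   [unconditioned shift]
  wunborvitu (rule 2 does not apply)
  wunborvitu → wunporvitu   [unconditioned shift]
  wunporvitu → unporvitu   [glide loss]
  giving Vuzile unporvitu.

unporvitu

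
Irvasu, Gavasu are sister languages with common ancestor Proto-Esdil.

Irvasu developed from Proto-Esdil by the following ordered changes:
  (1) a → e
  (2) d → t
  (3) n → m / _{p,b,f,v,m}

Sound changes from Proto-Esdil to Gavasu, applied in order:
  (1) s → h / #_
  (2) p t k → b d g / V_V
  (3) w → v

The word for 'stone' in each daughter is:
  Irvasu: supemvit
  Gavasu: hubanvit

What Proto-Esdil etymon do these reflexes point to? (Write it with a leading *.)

*supanvit

Position 3: Irvasu has p, Gavasu has b. Irvasu preserves p here (none of its changes turn any other segment into p), so the proto-segment is *p.
Position 4: Irvasu has e, Gavasu has a. Gavasu preserves a here (none of its changes turn any other segment into a), so the proto-segment is *a.
This points to *supanvit. Verify forward in each daughter:
Irvasu: *supanvit > supenvit > supemvit  (by vowel merger, nasal place assimilation)
Gavasu: *supanvit > hupanvit > hubanvit  (by debuccalisation, intervocalic voicing)
No other proto-form is consistent with every reflex, so the reconstruction is *supanvit.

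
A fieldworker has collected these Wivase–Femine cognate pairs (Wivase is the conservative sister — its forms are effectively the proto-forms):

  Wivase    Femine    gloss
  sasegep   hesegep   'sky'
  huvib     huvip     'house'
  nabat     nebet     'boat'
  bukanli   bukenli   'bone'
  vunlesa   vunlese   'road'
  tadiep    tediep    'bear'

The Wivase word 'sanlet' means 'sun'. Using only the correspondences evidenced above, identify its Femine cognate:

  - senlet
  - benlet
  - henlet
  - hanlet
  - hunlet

henlet

sasegep ~ hesegep — Wivase s corresponds to Femine h word-initially before a back vowel.
bukanli ~ bukenli — Wivase a corresponds to Femine e after a consonant, before a nasal.
Applying these to Wivase 'sanlet':
  sanlet → hanlet   (s→h word-initially before a back vowel)
  hanlet → henlet   (a→e after a consonant, before a nasal)
So the Femine cognate is 'henlet'.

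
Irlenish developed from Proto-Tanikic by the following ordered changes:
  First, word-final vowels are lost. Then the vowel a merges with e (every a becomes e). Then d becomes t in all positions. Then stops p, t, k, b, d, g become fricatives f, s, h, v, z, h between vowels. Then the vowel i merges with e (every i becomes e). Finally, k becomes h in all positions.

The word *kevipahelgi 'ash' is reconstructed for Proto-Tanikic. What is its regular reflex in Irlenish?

hevefehelg

Irlenish: start from *kevipahelgi.
  rule 1 (apocope): kevipahelgi → kevipahelg
  rule 2 (vowel merger): kevipahelg → kevipehelg
  rule 3: no change — kevipehelg
  rule 4 (intervocalic lenition): kevipehelg → kevifehelg
  rule 5 (vowel merger): kevifehelg → kevefehelg
  rule 6 (unconditioned shift): kevefehelg → hevefehelg
  ⇒ Irlenish hevefehelg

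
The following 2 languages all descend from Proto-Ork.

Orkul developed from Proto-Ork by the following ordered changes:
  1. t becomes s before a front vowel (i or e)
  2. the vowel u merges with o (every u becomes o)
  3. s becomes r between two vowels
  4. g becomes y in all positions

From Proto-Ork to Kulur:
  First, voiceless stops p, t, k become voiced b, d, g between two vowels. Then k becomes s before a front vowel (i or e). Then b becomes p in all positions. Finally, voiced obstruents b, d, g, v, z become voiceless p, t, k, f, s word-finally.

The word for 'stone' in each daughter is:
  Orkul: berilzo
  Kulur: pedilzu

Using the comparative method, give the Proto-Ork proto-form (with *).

Position 1: Orkul has b, Kulur has p. Orkul preserves b here (none of its changes turn any other segment into b), so the proto-segment is *b.
Position 7: Orkul has o, Kulur has u. Kulur preserves u here (none of its changes turn any other segment into u), so the proto-segment is *u.
Position 3: Orkul has r, Kulur has d. Taking the neighbouring segments as reconstructed: Orkul r could go back to *t or *s or *r; Kulur d could go back to *t or *d — the one source consistent with every daughter is *t.
This points to *betilzu. Verify forward in each daughter:
Orkul: *betilzu
  betilzu → besilzu   [palatalisation]
  besilzu → besilzo   [vowel merger]
  besilzo → berilzo   [rhotacism]
  berilzo (rule 4 does not apply)
  giving Orkul berilzo.
Kulur: start from *betilzu.
  rule 1 (intervocalic voicing): betilzu → bedilzu
  rule 2: no change — bedilzu
  rule 3 (unconditioned shift): bedilzu → pedilzu
  rule 4: no change — pedilzu
  ⇒ Kulur pedilzu
No other proto-form is consistent with every reflex, so the reconstruction is *betilzu.

*betilzu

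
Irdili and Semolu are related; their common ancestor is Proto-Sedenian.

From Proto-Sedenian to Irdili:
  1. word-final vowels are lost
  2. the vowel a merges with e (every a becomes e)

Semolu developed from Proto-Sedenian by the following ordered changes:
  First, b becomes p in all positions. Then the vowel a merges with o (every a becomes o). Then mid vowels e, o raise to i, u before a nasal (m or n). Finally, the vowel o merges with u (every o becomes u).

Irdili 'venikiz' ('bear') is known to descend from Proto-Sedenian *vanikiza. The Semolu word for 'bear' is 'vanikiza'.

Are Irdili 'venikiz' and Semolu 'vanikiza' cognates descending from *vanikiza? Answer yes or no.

no

Derive the expected Semolu reflex of *vanikiza:
Semolu: *vanikiza
  vanikiza (rule 1 does not apply)
  vanikiza → vonikizo   [vowel merger]
  vonikizo → vunikizo   [pre-nasal raising]
  vunikizo → vunikizu   [vowel merger]
  giving Semolu vunikizu.
The regular Semolu reflex would be 'vunikizu', but the attested form is 'vanikiza'. The correspondence is irregular, so they are not cognates (the Semolu form has a different source).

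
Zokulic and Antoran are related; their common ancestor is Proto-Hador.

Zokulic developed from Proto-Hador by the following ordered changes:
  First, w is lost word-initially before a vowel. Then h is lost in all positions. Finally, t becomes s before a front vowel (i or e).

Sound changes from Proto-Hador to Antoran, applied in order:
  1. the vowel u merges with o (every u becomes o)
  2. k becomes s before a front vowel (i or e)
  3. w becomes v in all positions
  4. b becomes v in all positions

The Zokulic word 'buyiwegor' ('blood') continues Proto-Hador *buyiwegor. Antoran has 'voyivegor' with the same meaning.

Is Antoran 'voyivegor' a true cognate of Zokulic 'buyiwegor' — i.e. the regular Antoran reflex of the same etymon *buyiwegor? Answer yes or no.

Derive the expected Antoran reflex of *buyiwegor:
Antoran: start from *buyiwegor.
  rule 1 (vowel merger): buyiwegor → boyiwegor
  rule 2: no change — boyiwegor
  rule 3 (unconditioned shift): boyiwegor → boyivegor
  rule 4 (unconditioned shift): boyivegor → voyivegor
  ⇒ Antoran voyivegor
Antoran 'voyivegor' matches the regular reflex exactly, so the pair is cognate.

yes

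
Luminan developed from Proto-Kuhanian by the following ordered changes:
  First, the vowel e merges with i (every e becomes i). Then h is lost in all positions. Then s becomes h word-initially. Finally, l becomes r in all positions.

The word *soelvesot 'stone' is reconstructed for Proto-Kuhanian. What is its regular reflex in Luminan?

hoirvisot

Luminan: *soelvesot
  soelvesot → soilvisot   [vowel merger]
  soilvisot (rule 2 does not apply)
  soilvisot → hoilvisot   [debuccalisation]
  hoilvisot → hoirvisot   [unconditioned shift]
  giving Luminan hoirvisot.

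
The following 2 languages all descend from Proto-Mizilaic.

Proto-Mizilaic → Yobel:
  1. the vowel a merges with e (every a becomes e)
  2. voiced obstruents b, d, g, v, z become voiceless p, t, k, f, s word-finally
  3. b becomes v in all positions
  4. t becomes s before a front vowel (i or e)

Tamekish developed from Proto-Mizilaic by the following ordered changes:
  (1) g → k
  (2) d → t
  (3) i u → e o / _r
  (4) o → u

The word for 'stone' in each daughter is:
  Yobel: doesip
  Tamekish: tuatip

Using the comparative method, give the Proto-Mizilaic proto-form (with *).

Position 2: Yobel has o, Tamekish has u. Yobel preserves o here (none of its changes turn any other segment into o), so the proto-segment is *o.
Position 1: Yobel has d, Tamekish has t. Yobel preserves d here (none of its changes turn any other segment into d), so the proto-segment is *d.
Verify the candidate proto-form against each daughter:
Yobel: *doatip > doetip > doesip  (by vowel merger, palatalisation)
Tamekish: start from *doatip.
  rule 1: no change — doatip
  rule 2 (unconditioned shift): doatip → toatip
  rule 3: no change — toatip
  rule 4 (vowel merger): toatip → tuatip
  ⇒ Tamekish tuatip
Only *doatip yields all of Yobel doesip, Tamekish tuatip.

*doatip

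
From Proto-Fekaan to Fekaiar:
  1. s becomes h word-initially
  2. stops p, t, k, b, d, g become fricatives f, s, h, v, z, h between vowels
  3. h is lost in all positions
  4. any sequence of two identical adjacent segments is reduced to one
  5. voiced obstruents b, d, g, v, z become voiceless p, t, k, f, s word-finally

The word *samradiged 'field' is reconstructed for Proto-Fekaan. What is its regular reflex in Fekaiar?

Fekaiar: *samradiged > hamradiged > hamrazihed > amrazied > amraziet  (by debuccalisation, intervocalic lenition, h-loss, final devoicing)

amraziet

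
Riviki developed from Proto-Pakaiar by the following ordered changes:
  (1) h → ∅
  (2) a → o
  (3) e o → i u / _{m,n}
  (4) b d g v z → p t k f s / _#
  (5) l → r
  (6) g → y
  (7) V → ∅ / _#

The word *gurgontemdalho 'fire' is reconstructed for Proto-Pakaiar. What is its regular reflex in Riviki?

Riviki: *gurgontemdalho > gurgontemdalo > gurgontemdolo > gurguntimdolo > gurguntimdoro > yuryuntimdoro > yuryuntimdor  (by h-loss, vowel merger, pre-nasal raising, unconditioned shift, unconditioned shift, apocope)

yuryuntimdor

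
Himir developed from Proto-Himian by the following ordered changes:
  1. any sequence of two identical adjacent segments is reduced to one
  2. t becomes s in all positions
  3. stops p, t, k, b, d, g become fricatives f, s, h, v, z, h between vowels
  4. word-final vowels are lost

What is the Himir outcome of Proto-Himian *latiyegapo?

Himir: *latiyegapo
  latiyegapo (rule 1 does not apply)
  latiyegapo → lasiyegapo   [unconditioned shift]
  lasiyegapo → lasiyehafo   [intervocalic lenition]
  lasiyehafo → lasiyehaf   [apocope]
  giving Himir lasiyehaf.

lasiyehaf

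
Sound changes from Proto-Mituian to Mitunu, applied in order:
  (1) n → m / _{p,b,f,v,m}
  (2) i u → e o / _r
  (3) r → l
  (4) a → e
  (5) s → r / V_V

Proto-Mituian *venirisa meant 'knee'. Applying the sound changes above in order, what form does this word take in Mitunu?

venelire

Mitunu: *venirisa > venerisa > venelisa > venelise > venelire  (by pre-rhotic lowering, unconditioned shift, vowel merger, rhotacism)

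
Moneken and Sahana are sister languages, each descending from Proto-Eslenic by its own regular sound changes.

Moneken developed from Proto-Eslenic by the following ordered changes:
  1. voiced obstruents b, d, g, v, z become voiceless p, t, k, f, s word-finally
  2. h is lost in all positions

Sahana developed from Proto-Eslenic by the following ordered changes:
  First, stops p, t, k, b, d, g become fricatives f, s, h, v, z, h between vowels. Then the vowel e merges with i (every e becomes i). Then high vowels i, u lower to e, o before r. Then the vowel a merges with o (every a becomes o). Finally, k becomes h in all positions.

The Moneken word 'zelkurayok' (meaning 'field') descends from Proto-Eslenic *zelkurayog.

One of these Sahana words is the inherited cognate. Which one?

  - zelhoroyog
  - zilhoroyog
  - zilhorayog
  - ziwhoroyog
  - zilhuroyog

zilhoroyog

Sahana: start from *zelkurayog.
  rule 1: no change — zelkurayog
  rule 2 (vowel merger): zelkurayog → zilkurayog
  rule 3 (pre-rhotic lowering): zilkurayog → zilkorayog
  rule 4 (vowel merger): zilkorayog → zilkoroyog
  rule 5 (unconditioned shift): zilkoroyog → zilhoroyog
  ⇒ Sahana zilhoroyog
Among the options, 'zilhoroyog' alone shows every Sahana change applied in order.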